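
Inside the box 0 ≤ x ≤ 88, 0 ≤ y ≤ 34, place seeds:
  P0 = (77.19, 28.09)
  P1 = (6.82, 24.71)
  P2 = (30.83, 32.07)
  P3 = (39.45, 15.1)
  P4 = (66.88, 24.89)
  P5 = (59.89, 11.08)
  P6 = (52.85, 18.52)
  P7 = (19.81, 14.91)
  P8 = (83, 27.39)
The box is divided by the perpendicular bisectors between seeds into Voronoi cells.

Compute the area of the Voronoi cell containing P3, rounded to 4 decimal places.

1. box [0,88]×[0,34]: [(0, 0) (88, 0) (88, 34) (0, 34)]
2. ⊥bis P3·P0 via (58.32,21.595): [(0, 0) (65.7529, 0) (54.0502, 34) (0, 34)]  |A|=2036.6539
3. ⊥bis P3·P1 via (23.135,19.905): [(17.2727, 0) (65.7529, 0) (54.0502, 34) (27.2862, 34)]  |A|=1279.1531
4. ⊥bis P3·P2 via (35.14,23.585): [(22.2976, 17.0616) (17.2727, 0) (65.7529, 0) (54.2874, 33.311)]  |A|=1039.5363
5. ⊥bis P3·P4 via (53.165,19.995): [(49.314, 30.7848) (22.2976, 17.0616) (17.2727, 0) (60.3014, 0)]  |A|=858.308
6. ⊥bis P3·P5 via (49.67,13.09): [(51.7872, 23.8553) (49.314, 30.7848) (22.2976, 17.0616) (17.2727, 0) (47.0955, 0)]  |A|=700.7936
7. ⊥bis P3·P6 via (46.15,16.81): [(48.5512, 7.4016) (43.3557, 27.7582) (22.2976, 17.0616) (17.2727, 0) (47.0955, 0)]  |A|=600.7276
8. ⊥bis P3·P7 via (29.63,15.005): [(48.5512, 7.4016) (43.3557, 27.7582) (29.5743, 20.7579) (29.7752, 0) (47.0955, 0)]  |A|=418.1751
9. ⊥bis P3·P8 via (61.225,21.245): [(48.5512, 7.4016) (43.3557, 27.7582) (29.5743, 20.7579) (29.7752, 0) (47.0955, 0)]  |A|=418.1751
10. canonical 5-gon: [(48.5512, 7.4016) (43.3557, 27.7582) (29.5743, 20.7579) (29.7752, 0) (47.0955, 0)]
11. shoelace: 418.1751

Area of P3's cell: 418.1751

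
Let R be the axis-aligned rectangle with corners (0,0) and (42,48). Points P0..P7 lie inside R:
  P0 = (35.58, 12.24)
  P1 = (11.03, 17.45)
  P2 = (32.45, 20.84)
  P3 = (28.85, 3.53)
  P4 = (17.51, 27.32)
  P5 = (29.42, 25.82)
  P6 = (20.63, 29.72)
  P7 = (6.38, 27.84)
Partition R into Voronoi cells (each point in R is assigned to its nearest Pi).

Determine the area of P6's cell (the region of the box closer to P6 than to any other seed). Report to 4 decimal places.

1. box [0,42]×[0,48]: [(0, 0) (42, 0) (42, 48) (0, 48)]
2. ⊥bis P6·P0 via (28.105,20.98): [(0, 0) (3.5745, 0) (42, 32.8639) (42, 48) (0, 48)]  |A|=1384.5951
3. ⊥bis P6·P1 via (15.83,23.585): [(0, 35.9703) (23.8313, 17.3248) (42, 32.8639) (42, 48) (0, 48)]  |A|=925.0216
4. ⊥bis P6·P2 via (26.54,25.28): [(0, 35.9703) (21.7732, 18.935) (42, 45.8585) (42, 48) (0, 48)]  |A|=762.9842
5. ⊥bis P6·P3 via (24.74,16.625): [(0, 35.9703) (21.7732, 18.935) (42, 45.8585) (42, 48) (0, 48)]  |A|=762.9842
6. ⊥bis P6·P4 via (19.07,28.52): [(24.0806, 22.0063) (42, 45.8585) (42, 48) (4.0854, 48)]  |A|=511.9581
7. ⊥bis P6·P5 via (25.025,27.77): [(23.0577, 23.336) (34.0008, 48) (4.0854, 48)]  |A|=368.9166
8. ⊥bis P6·P7 via (13.505,28.78): [(12.3944, 37.1983) (23.0577, 23.336) (34.0008, 48) (10.9693, 48)]  |A|=331.7376
9. canonical 4-gon: [(12.3944, 37.1983) (23.0577, 23.336) (34.0008, 48) (10.9693, 48)]
10. shoelace: 331.7376

Area of P6's cell: 331.7376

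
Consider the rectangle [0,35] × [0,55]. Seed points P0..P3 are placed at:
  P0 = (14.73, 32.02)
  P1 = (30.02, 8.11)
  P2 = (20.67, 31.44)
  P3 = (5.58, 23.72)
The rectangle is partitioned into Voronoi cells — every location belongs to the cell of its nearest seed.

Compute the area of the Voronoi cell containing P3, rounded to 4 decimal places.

Area of P3's cell: 440.1447

1. box [0,35]×[0,55]: [(0, 0) (35, 0) (35, 55) (0, 55)]
2. ⊥bis P3·P0 via (10.155,27.87): [(0, 39.065) (0, 0) (35, 0) (35, 0.4806)]  |A|=692.048
3. ⊥bis P3·P1 via (17.8,15.915): [(19.122, 17.9847) (0, 39.065) (0, 0) (7.635, 0)]  |A|=442.1559
4. ⊥bis P3·P2 via (13.125,27.58): [(18.5178, 17.0389) (16.6265, 20.7358) (0, 39.065) (0, 0) (7.635, 0)]  |A|=440.1447
5. canonical 5-gon: [(18.5178, 17.0389) (16.6265, 20.7358) (0, 39.065) (0, 0) (7.635, 0)]
6. shoelace: 440.1447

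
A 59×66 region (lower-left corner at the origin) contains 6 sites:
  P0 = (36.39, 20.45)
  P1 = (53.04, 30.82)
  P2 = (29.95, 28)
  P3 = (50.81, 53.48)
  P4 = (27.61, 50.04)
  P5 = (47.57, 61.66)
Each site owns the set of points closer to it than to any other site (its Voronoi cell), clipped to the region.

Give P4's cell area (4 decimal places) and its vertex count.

Area of P4's cell: 1056.8238 (6 vertices)

1. box [0,59]×[0,66]: [(0, 0) (59, 0) (59, 66) (0, 66)]
2. ⊥bis P4·P0 via (32,35.245): [(0, 25.7499) (59, 43.2565) (59, 66) (0, 66)]  |A|=1858.3115
3. ⊥bis P4·P1 via (40.325,40.43): [(0, 25.7499) (37.68, 36.9304) (59, 65.1389) (59, 66) (0, 66)]  |A|=1625.0447
4. ⊥bis P4·P2 via (28.78,39.02): [(0, 35.9644) (40.1736, 40.2297) (59, 65.1389) (59, 66) (0, 66)]  |A|=1371.6492
5. ⊥bis P4·P3 via (39.21,51.76): [(0, 35.9644) (40.1736, 40.2297) (40.7973, 41.0549) (37.0986, 66) (0, 66)]  |A|=1090.6453
6. ⊥bis P4·P5 via (37.59,55.85): [(0, 35.9644) (40.1736, 40.2297) (40.7973, 41.0549) (38.9499, 53.514) (31.681, 66) (0, 66)]  |A|=1056.8238
7. canonical 6-gon: [(0, 35.9644) (40.1736, 40.2297) (40.7973, 41.0549) (38.9499, 53.514) (31.681, 66) (0, 66)]
8. shoelace: 1056.8238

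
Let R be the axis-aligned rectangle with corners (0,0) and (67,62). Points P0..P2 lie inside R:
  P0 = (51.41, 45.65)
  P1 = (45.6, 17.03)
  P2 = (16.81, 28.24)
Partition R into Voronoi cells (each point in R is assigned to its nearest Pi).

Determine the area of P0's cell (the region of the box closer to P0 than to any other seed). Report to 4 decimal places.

Area of P0's cell: 1178.0143

1. box [0,67]×[0,62]: [(0, 0) (67, 0) (67, 62) (0, 62)]
2. ⊥bis P0·P1 via (48.505,31.34): [(0, 41.1868) (67, 27.5854) (67, 62) (0, 62)]  |A|=1850.1321
3. ⊥bis P0·P2 via (34.11,36.945): [(35.6135, 33.957) (67, 27.5854) (67, 62) (21.5028, 62)]  |A|=1178.0143
4. canonical 4-gon: [(35.6135, 33.957) (67, 27.5854) (67, 62) (21.5028, 62)]
5. shoelace: 1178.0143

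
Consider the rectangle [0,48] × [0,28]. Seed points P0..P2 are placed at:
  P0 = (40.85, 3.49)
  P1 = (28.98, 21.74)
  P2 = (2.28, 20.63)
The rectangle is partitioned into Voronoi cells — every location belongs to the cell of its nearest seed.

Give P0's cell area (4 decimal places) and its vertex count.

Area of P0's cell: 342.8694 (4 vertices)

1. box [0,48]×[0,28]: [(0, 0) (48, 0) (48, 28) (0, 28)]
2. ⊥bis P0·P1 via (34.915,12.615): [(15.5196, 0) (48, 0) (48, 21.1256)]  |A|=343.0847
3. ⊥bis P0·P2 via (21.565,12.06): [(16.4846, 0.6277) (16.2057, 0) (48, 0) (48, 21.1256)]  |A|=342.8694
4. canonical 4-gon: [(16.4846, 0.6277) (16.2057, 0) (48, 0) (48, 21.1256)]
5. shoelace: 342.8694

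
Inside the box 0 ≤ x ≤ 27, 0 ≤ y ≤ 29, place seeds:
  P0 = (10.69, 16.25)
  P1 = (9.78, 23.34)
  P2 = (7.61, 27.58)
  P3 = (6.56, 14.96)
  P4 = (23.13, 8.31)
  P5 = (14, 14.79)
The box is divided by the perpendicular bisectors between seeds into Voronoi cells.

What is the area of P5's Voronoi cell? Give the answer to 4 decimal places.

Area of P5's cell: 166.3426

1. box [0,27]×[0,29]: [(0, 0) (27, 0) (27, 29) (0, 29)]
2. ⊥bis P5·P0 via (12.345,15.52): [(5.4993, 0) (27, 0) (27, 29) (18.2909, 29)]  |A|=438.0424
3. ⊥bis P5·P1 via (11.89,19.065): [(14.4704, 20.3386) (5.4993, 0) (27, 0) (27, 26.5228)]  |A|=384.8067
4. ⊥bis P5·P2 via (10.805,21.185): [(14.4704, 20.3386) (5.4993, 0) (27, 0) (27, 26.5228)]  |A|=384.8067
5. ⊥bis P5·P3 via (10.28,14.875): [(14.4704, 20.3386) (10.1827, 10.6179) (9.9401, 0) (27, 0) (27, 26.5228)]  |A|=361.2308
6. ⊥bis P5·P4 via (18.565,11.55): [(14.4704, 20.3386) (10.1827, 10.6179) (9.9401, 0) (10.3674, 0) (27, 23.4345) (27, 26.5228)]  |A|=166.3426
7. canonical 6-gon: [(14.4704, 20.3386) (10.1827, 10.6179) (9.9401, 0) (10.3674, 0) (27, 23.4345) (27, 26.5228)]
8. shoelace: 166.3426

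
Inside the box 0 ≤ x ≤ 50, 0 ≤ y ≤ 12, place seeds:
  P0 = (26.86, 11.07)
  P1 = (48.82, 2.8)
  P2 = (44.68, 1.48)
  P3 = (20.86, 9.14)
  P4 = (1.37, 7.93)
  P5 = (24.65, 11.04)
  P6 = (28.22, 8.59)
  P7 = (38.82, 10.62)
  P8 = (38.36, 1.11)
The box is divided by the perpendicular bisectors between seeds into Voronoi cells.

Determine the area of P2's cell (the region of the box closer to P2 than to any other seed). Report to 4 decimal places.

Area of P2's cell: 34.2168

1. box [0,50]×[0,12]: [(0, 0) (50, 0) (50, 12) (0, 12)]
2. ⊥bis P2·P0 via (35.77,6.275): [(32.393, 0) (50, 0) (50, 12) (38.851, 12)]  |A|=172.5359
3. ⊥bis P2·P1 via (46.75,2.14): [(32.393, 0) (47.4323, 0) (43.6062, 12) (38.851, 12)]  |A|=118.7672
4. ⊥bis P2·P3 via (32.77,5.31): [(32.393, 0) (47.4323, 0) (43.6062, 12) (38.851, 12)]  |A|=118.7672
5. ⊥bis P2·P4 via (23.025,4.705): [(32.393, 0) (47.4323, 0) (43.6062, 12) (38.851, 12)]  |A|=118.7672
6. ⊥bis P2·P5 via (34.665,6.26): [(32.393, 0) (47.4323, 0) (43.6062, 12) (38.851, 12)]  |A|=118.7672
7. ⊥bis P2·P6 via (36.45,5.035): [(34.2751, 0) (47.4323, 0) (43.6062, 12) (39.4586, 12)]  |A|=103.8293
8. ⊥bis P2·P7 via (41.75,6.05): [(35.0264, 1.7392) (34.2751, 0) (47.4323, 0) (44.8663, 8.048)]  |A|=59.1316
9. ⊥bis P2·P8 via (41.52,1.295): [(41.26, 5.7359) (41.5958, 0) (47.4323, 0) (44.8663, 8.048)]  |A|=34.2168
10. canonical 4-gon: [(41.26, 5.7359) (41.5958, 0) (47.4323, 0) (44.8663, 8.048)]
11. shoelace: 34.2168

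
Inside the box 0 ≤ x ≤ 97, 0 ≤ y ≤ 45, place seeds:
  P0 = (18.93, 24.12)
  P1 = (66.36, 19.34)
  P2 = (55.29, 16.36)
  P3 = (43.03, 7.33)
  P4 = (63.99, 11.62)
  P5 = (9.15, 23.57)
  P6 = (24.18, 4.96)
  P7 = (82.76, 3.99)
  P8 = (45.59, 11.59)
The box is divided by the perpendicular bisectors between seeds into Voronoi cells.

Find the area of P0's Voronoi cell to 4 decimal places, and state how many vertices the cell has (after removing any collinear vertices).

1. box [0,97]×[0,45]: [(0, 0) (97, 0) (97, 45) (0, 45)]
2. ⊥bis P0·P1 via (42.645,21.73): [(0, 0) (40.455, 0) (44.9902, 45) (0, 45)]  |A|=1922.517
3. ⊥bis P0·P2 via (37.11,20.24): [(0, 0) (32.7904, 0) (42.3943, 45) (0, 45)]  |A|=1691.655
4. ⊥bis P0·P3 via (30.98,15.725): [(0, 0) (20.0247, 0) (38.428, 26.4157) (42.3943, 45) (0, 45)]  |A|=1523.0478
5. ⊥bis P0·P4 via (41.46,17.87): [(0, 0) (20.0247, 0) (38.428, 26.4157) (42.3943, 45) (0, 45)]  |A|=1523.0478
6. ⊥bis P0·P5 via (14.04,23.845): [(15.381, 0) (20.0247, 0) (38.428, 26.4157) (42.3943, 45) (12.8503, 45)]  |A|=887.844
7. ⊥bis P0·P6 via (21.555,14.54): [(14.6694, 12.6533) (32.1833, 17.4523) (38.428, 26.4157) (42.3943, 45) (12.8503, 45)]  |A|=734.8104
8. ⊥bis P0·P7 via (50.845,14.055): [(14.6694, 12.6533) (32.1833, 17.4523) (38.428, 26.4157) (42.3943, 45) (12.8503, 45)]  |A|=734.8104
9. ⊥bis P0·P8 via (32.26,17.855): [(14.6694, 12.6533) (32.0541, 17.4168) (40.2119, 34.7742) (42.3943, 45) (12.8503, 45)]  |A|=715.7297
10. canonical 5-gon: [(14.6694, 12.6533) (32.0541, 17.4168) (40.2119, 34.7742) (42.3943, 45) (12.8503, 45)]
11. shoelace: 715.7297

Area of P0's cell: 715.7297 (5 vertices)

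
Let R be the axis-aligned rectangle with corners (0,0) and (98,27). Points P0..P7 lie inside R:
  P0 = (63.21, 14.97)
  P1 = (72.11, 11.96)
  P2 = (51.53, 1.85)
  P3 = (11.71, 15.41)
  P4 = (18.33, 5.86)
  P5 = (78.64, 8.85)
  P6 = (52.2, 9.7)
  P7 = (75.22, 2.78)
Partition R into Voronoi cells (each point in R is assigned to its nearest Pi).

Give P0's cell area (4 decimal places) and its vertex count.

Area of P0's cell: 280.1871 (5 vertices)

1. box [0,98]×[0,27]: [(0, 0) (98, 0) (98, 27) (0, 27)]
2. ⊥bis P0·P1 via (67.66,13.465): [(0, 0) (63.1061, 0) (72.2376, 27) (0, 27)]  |A|=1827.1396
3. ⊥bis P0·P2 via (57.37,8.41): [(63.9648, 2.539) (72.2376, 27) (36.4881, 27)]  |A|=437.2338
4. ⊥bis P0·P3 via (37.46,15.19): [(37.5528, 26.0521) (63.9648, 2.539) (72.2376, 27) (37.5609, 27)]  |A|=436.7254
5. ⊥bis P0·P4 via (40.77,10.415): [(37.5545, 26.2558) (37.6054, 26.0053) (63.9648, 2.539) (72.2376, 27) (37.5609, 27)]  |A|=436.72
6. ⊥bis P0·P5 via (70.925,11.91): [(37.5545, 26.2558) (37.6054, 26.0053) (63.9648, 2.539) (72.2376, 27) (37.5609, 27)]  |A|=436.72
7. ⊥bis P0·P6 via (57.705,12.335): [(61.2275, 4.9759) (63.9648, 2.539) (72.2376, 27) (50.6855, 27)]  |A|=280.8911
8. ⊥bis P0·P7 via (69.215,8.875): [(61.2275, 4.9759) (63.3445, 3.0912) (64.5549, 4.2837) (72.2376, 27) (50.6855, 27)]  |A|=280.1871
9. canonical 5-gon: [(61.2275, 4.9759) (63.3445, 3.0912) (64.5549, 4.2837) (72.2376, 27) (50.6855, 27)]
10. shoelace: 280.1871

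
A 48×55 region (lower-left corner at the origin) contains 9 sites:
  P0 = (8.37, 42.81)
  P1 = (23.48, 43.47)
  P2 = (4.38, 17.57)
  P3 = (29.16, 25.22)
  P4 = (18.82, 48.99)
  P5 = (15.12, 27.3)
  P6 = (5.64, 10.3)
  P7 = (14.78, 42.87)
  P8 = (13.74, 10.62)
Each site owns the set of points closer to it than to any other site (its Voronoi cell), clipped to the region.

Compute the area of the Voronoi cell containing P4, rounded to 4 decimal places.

1. box [0,48]×[0,55]: [(0, 0) (48, 0) (48, 55) (0, 55)]
2. ⊥bis P4·P0 via (13.595,45.9): [(40.7397, 0) (48, 0) (48, 55) (8.2134, 55)]  |A|=1293.7908
3. ⊥bis P4·P1 via (21.15,46.23): [(15.9806, 41.866) (31.5385, 55) (8.2134, 55)]  |A|=153.1759
4. ⊥bis P4·P2 via (11.6,33.28): [(15.9806, 41.866) (31.5385, 55) (8.2134, 55)]  |A|=153.1759
5. ⊥bis P4·P3 via (23.99,37.105): [(15.9806, 41.866) (31.5385, 55) (8.2134, 55)]  |A|=153.1759
6. ⊥bis P4·P5 via (16.97,38.145): [(15.9806, 41.866) (31.5385, 55) (8.2134, 55)]  |A|=153.1759
7. ⊥bis P4·P6 via (12.23,29.645): [(15.9806, 41.866) (31.5385, 55) (8.2134, 55)]  |A|=153.1759
8. ⊥bis P4·P7 via (16.8,45.93): [(11.5134, 49.4198) (19.0417, 44.4502) (31.5385, 55) (8.2134, 55)]  |A|=135.8425
9. ⊥bis P4·P8 via (16.28,29.805): [(11.5134, 49.4198) (19.0417, 44.4502) (31.5385, 55) (8.2134, 55)]  |A|=135.8425
10. canonical 4-gon: [(11.5134, 49.4198) (19.0417, 44.4502) (31.5385, 55) (8.2134, 55)]
11. shoelace: 135.8425

Area of P4's cell: 135.8425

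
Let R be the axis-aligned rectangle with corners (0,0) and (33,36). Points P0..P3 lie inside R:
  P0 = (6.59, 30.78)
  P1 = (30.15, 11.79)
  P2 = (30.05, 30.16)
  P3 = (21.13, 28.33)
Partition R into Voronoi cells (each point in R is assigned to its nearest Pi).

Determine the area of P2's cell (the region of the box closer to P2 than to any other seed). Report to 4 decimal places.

1. box [0,33]×[0,36]: [(0, 0) (33, 0) (33, 36) (0, 36)]
2. ⊥bis P2·P0 via (18.32,30.47): [(17.5147, 0) (33, 0) (33, 36) (18.4661, 36)]  |A|=540.344
3. ⊥bis P2·P1 via (30.1,20.975): [(18.0673, 20.9095) (33, 20.9908) (33, 36) (18.4661, 36)]  |A|=221.7253
4. ⊥bis P2·P3 via (25.59,29.245): [(27.2898, 20.9597) (33, 20.9908) (33, 36) (24.2042, 36)]  |A|=108.9989
5. canonical 4-gon: [(27.2898, 20.9597) (33, 20.9908) (33, 36) (24.2042, 36)]
6. shoelace: 108.9989

Area of P2's cell: 108.9989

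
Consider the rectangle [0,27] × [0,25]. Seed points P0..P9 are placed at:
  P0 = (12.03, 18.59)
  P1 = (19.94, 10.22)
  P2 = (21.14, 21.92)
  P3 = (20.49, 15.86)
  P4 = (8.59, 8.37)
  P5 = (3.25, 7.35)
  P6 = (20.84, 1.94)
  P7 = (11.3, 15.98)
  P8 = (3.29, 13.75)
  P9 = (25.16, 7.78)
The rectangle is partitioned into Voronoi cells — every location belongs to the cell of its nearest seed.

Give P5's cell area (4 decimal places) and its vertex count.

Area of P5's cell: 67.6843 (4 vertices)

1. box [0,27]×[0,25]: [(0, 0) (27, 0) (27, 25) (0, 25)]
2. ⊥bis P5·P0 via (7.64,12.97): [(0, 18.9379) (0, 0) (24.244, 0)]  |A|=229.5649
3. ⊥bis P5·P1 via (11.595,8.785): [(11.3774, 10.0506) (0, 18.9379) (0, 0) (13.1057, 0)]  |A|=173.5916
4. ⊥bis P5·P2 via (12.195,14.635): [(11.3774, 10.0506) (0, 18.9379) (0, 0) (13.1057, 0)]  |A|=173.5916
5. ⊥bis P5·P3 via (11.87,11.605): [(11.3774, 10.0506) (0, 18.9379) (0, 0) (13.1057, 0)]  |A|=173.5916
6. ⊥bis P5·P4 via (5.92,7.86): [(4.4711, 15.4453) (0, 18.9379) (0, 0) (7.4213, 0)]  |A|=99.6494
7. ⊥bis P5·P6 via (12.045,4.645): [(4.4711, 15.4453) (0, 18.9379) (0, 0) (7.4213, 0)]  |A|=99.6494
8. ⊥bis P5·P7 via (7.275,11.665): [(4.7419, 14.0279) (0, 18.4511) (0, 0) (7.4213, 0)]  |A|=95.7992
9. ⊥bis P5·P8 via (3.27,10.55): [(5.4087, 10.5366) (0, 10.5704) (0, 0) (7.4213, 0)]  |A|=67.6843
10. ⊥bis P5·P9 via (14.205,7.565): [(5.4087, 10.5366) (0, 10.5704) (0, 0) (7.4213, 0)]  |A|=67.6843
11. canonical 4-gon: [(5.4087, 10.5366) (0, 10.5704) (0, 0) (7.4213, 0)]
12. shoelace: 67.6843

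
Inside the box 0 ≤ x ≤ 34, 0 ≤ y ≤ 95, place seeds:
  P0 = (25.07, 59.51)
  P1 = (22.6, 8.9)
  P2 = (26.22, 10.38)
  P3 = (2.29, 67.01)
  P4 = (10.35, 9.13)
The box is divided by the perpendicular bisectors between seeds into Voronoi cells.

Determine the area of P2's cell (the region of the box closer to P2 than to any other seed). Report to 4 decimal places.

1. box [0,34]×[0,95]: [(0, 0) (34, 0) (34, 95) (0, 95)]
2. ⊥bis P2·P0 via (25.645,34.945): [(0, 34.3447) (0, 0) (34, 0) (34, 35.1406)]  |A|=1181.2499
3. ⊥bis P2·P1 via (24.41,9.64): [(14.1741, 34.6765) (28.3512, 0) (34, 0) (34, 35.1406)]  |A|=446.287
4. ⊥bis P2·P3 via (14.255,38.695): [(14.1741, 34.6765) (28.3512, 0) (34, 0) (34, 35.1406)]  |A|=446.287
5. ⊥bis P2·P4 via (18.285,9.755): [(16.3181, 34.7267) (16.8346, 28.169) (28.3512, 0) (34, 0) (34, 35.1406)]  |A|=439.2441
6. canonical 5-gon: [(16.3181, 34.7267) (16.8346, 28.169) (28.3512, 0) (34, 0) (34, 35.1406)]
7. shoelace: 439.2441

Area of P2's cell: 439.2441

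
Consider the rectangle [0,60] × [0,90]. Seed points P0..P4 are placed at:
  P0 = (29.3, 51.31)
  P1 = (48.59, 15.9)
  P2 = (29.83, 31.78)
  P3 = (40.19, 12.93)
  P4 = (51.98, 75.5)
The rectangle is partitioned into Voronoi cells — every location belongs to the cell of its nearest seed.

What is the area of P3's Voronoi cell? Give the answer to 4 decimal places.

Area of P3's cell: 691.0440

1. box [0,60]×[0,90]: [(0, 0) (60, 0) (60, 90) (0, 90)]
2. ⊥bis P3·P0 via (34.745,32.12): [(0, 22.2614) (0, 0) (60, 0) (60, 39.2859)]  |A|=1846.4188
3. ⊥bis P3·P1 via (44.39,14.415): [(37.8214, 32.9929) (0, 22.2614) (0, 0) (49.4867, 0)]  |A|=1237.3339
4. ⊥bis P3·P2 via (35.01,22.355): [(40.5132, 25.3796) (0, 3.1134) (0, 0) (49.4867, 0)]  |A|=691.044
5. ⊥bis P3·P4 via (46.085,44.215): [(40.5132, 25.3796) (0, 3.1134) (0, 0) (49.4867, 0)]  |A|=691.044
6. canonical 4-gon: [(40.5132, 25.3796) (0, 3.1134) (0, 0) (49.4867, 0)]
7. shoelace: 691.044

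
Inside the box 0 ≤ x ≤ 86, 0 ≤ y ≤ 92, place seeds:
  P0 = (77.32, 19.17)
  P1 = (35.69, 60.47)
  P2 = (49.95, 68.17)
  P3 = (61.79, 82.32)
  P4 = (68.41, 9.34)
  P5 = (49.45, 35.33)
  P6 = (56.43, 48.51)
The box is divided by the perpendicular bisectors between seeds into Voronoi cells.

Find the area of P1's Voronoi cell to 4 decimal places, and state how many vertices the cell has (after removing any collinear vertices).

Area of P1's cell: 2210.4101 (5 vertices)

1. box [0,86]×[0,92]: [(0, 0) (86, 0) (86, 92) (0, 92)]
2. ⊥bis P1·P0 via (56.505,39.82): [(0, 0) (17.0007, 0) (86, 69.5507) (86, 92) (0, 92)]  |A|=5512.5244
3. ⊥bis P1·P2 via (42.82,64.32): [(0, 0) (17.0007, 0) (56.2099, 39.5226) (27.8736, 92) (0, 92)]  |A|=3652.9779
4. ⊥bis P1·P3 via (48.74,71.395): [(0, 0) (17.0007, 0) (56.2099, 39.5226) (27.8736, 92) (0, 92)]  |A|=3652.9779
5. ⊥bis P1·P4 via (52.05,34.905): [(0, 1.5963) (50.8969, 34.1671) (56.2099, 39.5226) (27.8736, 92) (0, 92)]  |A|=3321.9243
6. ⊥bis P1·P5 via (42.57,47.9): [(0, 24.6) (49.6067, 51.7514) (27.8736, 92) (0, 92)]  |A|=2232.6822
7. ⊥bis P1·P6 via (46.06,54.49): [(0, 24.6) (42.1167, 47.6519) (47.1279, 56.3419) (27.8736, 92) (0, 92)]  |A|=2210.4101
8. canonical 5-gon: [(0, 24.6) (42.1167, 47.6519) (47.1279, 56.3419) (27.8736, 92) (0, 92)]
9. shoelace: 2210.4101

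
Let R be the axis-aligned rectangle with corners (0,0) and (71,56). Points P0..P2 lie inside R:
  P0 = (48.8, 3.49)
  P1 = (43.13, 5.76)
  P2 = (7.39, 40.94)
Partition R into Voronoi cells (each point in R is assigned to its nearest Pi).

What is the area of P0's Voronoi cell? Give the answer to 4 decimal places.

Area of P0's cell: 877.8983

1. box [0,71]×[0,56]: [(0, 0) (71, 0) (71, 56) (0, 56)]
2. ⊥bis P0·P1 via (45.965,4.625): [(44.1134, 0) (71, 0) (71, 56) (66.5331, 56)]  |A|=877.8983
3. ⊥bis P0·P2 via (28.095,22.215): [(44.1134, 0) (71, 0) (71, 56) (66.5331, 56)]  |A|=877.8983
4. canonical 4-gon: [(44.1134, 0) (71, 0) (71, 56) (66.5331, 56)]
5. shoelace: 877.8983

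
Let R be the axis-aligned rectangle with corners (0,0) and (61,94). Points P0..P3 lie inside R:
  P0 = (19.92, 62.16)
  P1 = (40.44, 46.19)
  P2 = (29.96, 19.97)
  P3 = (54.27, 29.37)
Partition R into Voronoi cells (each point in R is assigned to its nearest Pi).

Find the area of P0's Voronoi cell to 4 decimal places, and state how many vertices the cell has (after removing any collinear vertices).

1. box [0,61]×[0,94]: [(0, 0) (61, 0) (61, 94) (0, 94)]
2. ⊥bis P0·P1 via (30.18,54.175): [(0, 15.3964) (61, 93.7759) (61, 94) (0, 94)]  |A|=2404.2436
3. ⊥bis P0·P2 via (24.94,41.065): [(0, 35.13) (18.8488, 39.6155) (61, 93.7759) (61, 94) (0, 94)]  |A|=2218.2663
4. ⊥bis P0·P3 via (37.095,45.765): [(0, 35.13) (18.8488, 39.6155) (61, 93.7759) (61, 94) (0, 94)]  |A|=2218.2663
5. canonical 5-gon: [(0, 35.13) (18.8488, 39.6155) (61, 93.7759) (61, 94) (0, 94)]
6. shoelace: 2218.2663

Area of P0's cell: 2218.2663 (5 vertices)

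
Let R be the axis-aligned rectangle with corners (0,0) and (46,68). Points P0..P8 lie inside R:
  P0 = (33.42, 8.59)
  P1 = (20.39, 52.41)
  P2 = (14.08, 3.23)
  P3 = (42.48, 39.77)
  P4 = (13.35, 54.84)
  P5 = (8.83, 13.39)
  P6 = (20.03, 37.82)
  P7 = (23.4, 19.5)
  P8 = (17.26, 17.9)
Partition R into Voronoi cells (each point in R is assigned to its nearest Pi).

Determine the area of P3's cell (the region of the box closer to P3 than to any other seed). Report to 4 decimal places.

Area of P3's cell: 486.8859

1. box [0,46]×[0,68]: [(0, 0) (46, 0) (46, 68) (0, 68)]
2. ⊥bis P3·P0 via (37.95,24.18): [(0, 35.2072) (46, 21.8409) (46, 68) (0, 68)]  |A|=1815.8944
3. ⊥bis P3·P1 via (31.435,46.09): [(21.6141, 28.9267) (46, 21.8409) (46, 68) (43.972, 68)]  |A|=602.4357
4. ⊥bis P3·P2 via (28.28,21.5): [(21.6141, 28.9267) (46, 21.8409) (46, 68) (43.972, 68)]  |A|=602.4357
5. ⊥bis P3·P4 via (27.915,47.305): [(21.6141, 28.9267) (46, 21.8409) (46, 68) (43.972, 68)]  |A|=602.4357
6. ⊥bis P3·P5 via (25.655,26.58): [(22.5428, 30.5498) (24.4646, 28.0985) (46, 21.8409) (46, 68) (43.972, 68)]  |A|=599.7378
7. ⊥bis P3·P6 via (31.255,38.795): [(30.7286, 44.8555) (32.384, 25.7973) (46, 21.8409) (46, 68) (43.972, 68)]  |A|=502.3991
8. ⊥bis P3·P7 via (32.94,29.635): [(30.7286, 44.8555) (31.9714, 30.5467) (39.0859, 23.85) (46, 21.8409) (46, 68) (43.972, 68)]  |A|=486.8859
9. ⊥bis P3·P8 via (29.87,28.835): [(30.7286, 44.8555) (31.9714, 30.5467) (39.0859, 23.85) (46, 21.8409) (46, 68) (43.972, 68)]  |A|=486.8859
10. canonical 6-gon: [(30.7286, 44.8555) (31.9714, 30.5467) (39.0859, 23.85) (46, 21.8409) (46, 68) (43.972, 68)]
11. shoelace: 486.8859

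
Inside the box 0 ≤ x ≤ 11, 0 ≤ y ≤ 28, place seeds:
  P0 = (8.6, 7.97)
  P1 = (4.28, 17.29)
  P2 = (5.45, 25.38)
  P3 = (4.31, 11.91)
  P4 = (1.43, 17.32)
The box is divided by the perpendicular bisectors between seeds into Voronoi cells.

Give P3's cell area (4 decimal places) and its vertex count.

1. box [0,11]×[0,28]: [(0, 0) (11, 0) (11, 28) (0, 28)]
2. ⊥bis P3·P0 via (6.455,9.94): [(0, 2.9116) (11, 14.8887) (11, 28) (0, 28)]  |A|=210.0982
3. ⊥bis P3·P1 via (4.295,14.6): [(0, 14.5761) (0, 2.9116) (10.768, 14.6361)]  |A|=62.8013
4. ⊥bis P3·P2 via (4.88,18.645): [(0, 14.5761) (0, 2.9116) (10.768, 14.6361)]  |A|=62.8013
5. ⊥bis P3·P4 via (2.87,14.615): [(2.8264, 14.5918) (0, 13.0872) (0, 2.9116) (10.768, 14.6361)]  |A|=60.6971
6. canonical 4-gon: [(2.8264, 14.5918) (0, 13.0872) (0, 2.9116) (10.768, 14.6361)]
7. shoelace: 60.6971

Area of P3's cell: 60.6971 (4 vertices)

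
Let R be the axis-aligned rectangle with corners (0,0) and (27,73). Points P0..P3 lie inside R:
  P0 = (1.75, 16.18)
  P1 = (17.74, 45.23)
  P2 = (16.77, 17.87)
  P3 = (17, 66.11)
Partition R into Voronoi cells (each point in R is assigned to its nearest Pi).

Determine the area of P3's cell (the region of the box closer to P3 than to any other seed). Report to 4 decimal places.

Area of P3's cell: 471.6132

1. box [0,27]×[0,73]: [(0, 0) (27, 0) (27, 73) (0, 73)]
2. ⊥bis P3·P0 via (9.375,41.145): [(0, 44.0084) (27, 35.7618) (27, 73) (0, 73)]  |A|=894.102
3. ⊥bis P3·P1 via (17.37,55.67): [(0, 55.0544) (27, 56.0113) (27, 73) (0, 73)]  |A|=471.6132
4. ⊥bis P3·P2 via (16.885,41.99): [(0, 55.0544) (27, 56.0113) (27, 73) (0, 73)]  |A|=471.6132
5. canonical 4-gon: [(0, 55.0544) (27, 56.0113) (27, 73) (0, 73)]
6. shoelace: 471.6132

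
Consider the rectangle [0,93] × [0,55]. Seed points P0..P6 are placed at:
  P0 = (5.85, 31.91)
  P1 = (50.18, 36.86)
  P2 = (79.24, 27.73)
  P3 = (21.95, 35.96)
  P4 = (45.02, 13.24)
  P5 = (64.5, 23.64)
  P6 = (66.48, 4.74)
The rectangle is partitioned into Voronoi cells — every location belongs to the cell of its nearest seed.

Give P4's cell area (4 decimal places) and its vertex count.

Area of P4's cell: 813.3613 (6 vertices)

1. box [0,93]×[0,55]: [(0, 0) (93, 0) (93, 55) (0, 55)]
2. ⊥bis P4·P0 via (25.435,22.575): [(14.6748, 0) (93, 0) (93, 55) (40.8901, 55)]  |A|=3586.9651
3. ⊥bis P4·P1 via (47.6,25.05): [(28.5937, 29.2021) (14.6748, 0) (93, 0) (93, 15.132)]  |A|=1630.9257
4. ⊥bis P4·P2 via (62.13,20.485): [(61.4811, 22.0176) (28.5937, 29.2021) (14.6748, 0) (70.8041, 0)]  |A|=1148.1041
5. ⊥bis P4·P3 via (33.485,24.6): [(61.4811, 22.0176) (36.3488, 27.5079) (19.7552, 10.6587) (14.6748, 0) (70.8041, 0)]  |A|=1068.7146
6. ⊥bis P4·P5 via (54.76,18.44): [(51.7105, 24.152) (36.3488, 27.5079) (19.7552, 10.6587) (14.6748, 0) (64.6048, 0)]  |A|=896.2388
7. ⊥bis P4·P6 via (55.75,8.99): [(57.4772, 13.3506) (51.7105, 24.152) (36.3488, 27.5079) (19.7552, 10.6587) (14.6748, 0) (52.1892, 0)]  |A|=813.3613
8. canonical 6-gon: [(57.4772, 13.3506) (51.7105, 24.152) (36.3488, 27.5079) (19.7552, 10.6587) (14.6748, 0) (52.1892, 0)]
9. shoelace: 813.3613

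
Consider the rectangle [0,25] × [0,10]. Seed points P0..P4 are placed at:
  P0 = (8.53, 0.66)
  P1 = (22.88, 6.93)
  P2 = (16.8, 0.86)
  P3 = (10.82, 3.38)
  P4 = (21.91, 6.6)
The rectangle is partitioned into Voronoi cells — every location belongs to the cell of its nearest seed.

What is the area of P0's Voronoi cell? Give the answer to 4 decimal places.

Area of P0's cell: 61.3544

1. box [0,25]×[0,10]: [(0, 0) (25, 0) (25, 10) (0, 10)]
2. ⊥bis P0·P1 via (15.705,3.795): [(0, 0) (17.3632, 0) (12.9938, 10) (0, 10)]  |A|=151.7849
3. ⊥bis P0·P2 via (12.665,0.76): [(0, 0) (12.6834, 0) (12.4415, 10) (0, 10)]  |A|=125.6246
4. ⊥bis P0·P3 via (9.675,2.02): [(0, 0) (12.0743, 0) (0.1966, 10) (0, 10)]  |A|=61.3544
5. ⊥bis P0·P4 via (15.22,3.63): [(0, 0) (12.0743, 0) (0.1966, 10) (0, 10)]  |A|=61.3544
6. canonical 4-gon: [(0, 0) (12.0743, 0) (0.1966, 10) (0, 10)]
7. shoelace: 61.3544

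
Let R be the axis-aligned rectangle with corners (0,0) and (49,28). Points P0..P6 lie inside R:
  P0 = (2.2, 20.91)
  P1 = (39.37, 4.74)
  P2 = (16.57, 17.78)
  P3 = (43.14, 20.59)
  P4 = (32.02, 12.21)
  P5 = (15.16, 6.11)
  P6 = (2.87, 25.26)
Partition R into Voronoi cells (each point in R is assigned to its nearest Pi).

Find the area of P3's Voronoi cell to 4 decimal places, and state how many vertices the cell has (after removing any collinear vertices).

Area of P3's cell: 227.5924 (5 vertices)

1. box [0,49]×[0,28]: [(0, 0) (49, 0) (49, 28) (0, 28)]
2. ⊥bis P3·P0 via (22.67,20.75): [(22.5078, 0) (49, 0) (49, 28) (22.7267, 28)]  |A|=738.7173
3. ⊥bis P3·P1 via (41.255,12.665): [(22.6414, 17.0923) (49, 10.8228) (49, 28) (22.7267, 28)]  |A|=369.6736
4. ⊥bis P3·P2 via (29.855,19.185): [(30.2682, 15.2783) (49, 10.8228) (49, 28) (28.9227, 28)]  |A|=288.5888
5. ⊥bis P3·P4 via (37.58,16.4): [(28.9365, 27.8696) (40.2068, 12.9143) (49, 10.8228) (49, 28) (28.9227, 28)]  |A|=227.5924
6. ⊥bis P3·P5 via (29.15,13.35): [(28.9365, 27.8696) (40.2068, 12.9143) (49, 10.8228) (49, 28) (28.9227, 28)]  |A|=227.5924
7. ⊥bis P3·P6 via (23.005,22.925): [(28.9365, 27.8696) (40.2068, 12.9143) (49, 10.8228) (49, 28) (28.9227, 28)]  |A|=227.5924
8. canonical 5-gon: [(28.9365, 27.8696) (40.2068, 12.9143) (49, 10.8228) (49, 28) (28.9227, 28)]
9. shoelace: 227.5924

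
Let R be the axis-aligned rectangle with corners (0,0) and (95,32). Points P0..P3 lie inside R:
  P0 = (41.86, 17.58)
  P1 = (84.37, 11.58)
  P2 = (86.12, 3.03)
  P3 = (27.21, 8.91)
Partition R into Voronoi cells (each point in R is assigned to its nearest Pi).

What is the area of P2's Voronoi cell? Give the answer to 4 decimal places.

1. box [0,95]×[0,32]: [(0, 0) (95, 0) (95, 32) (0, 32)]
2. ⊥bis P2·P0 via (63.99,10.305): [(60.6023, 0) (95, 0) (95, 32) (71.122, 32)]  |A|=932.4106
3. ⊥bis P2·P1 via (85.245,7.305): [(61.3993, 2.4243) (60.6023, 0) (95, 0) (95, 9.3016)]  |A|=197.9659
4. ⊥bis P2·P3 via (56.665,5.97): [(61.3993, 2.4243) (60.6023, 0) (95, 0) (95, 9.3016)]  |A|=197.9659
5. canonical 4-gon: [(61.3993, 2.4243) (60.6023, 0) (95, 0) (95, 9.3016)]
6. shoelace: 197.9659

Area of P2's cell: 197.9659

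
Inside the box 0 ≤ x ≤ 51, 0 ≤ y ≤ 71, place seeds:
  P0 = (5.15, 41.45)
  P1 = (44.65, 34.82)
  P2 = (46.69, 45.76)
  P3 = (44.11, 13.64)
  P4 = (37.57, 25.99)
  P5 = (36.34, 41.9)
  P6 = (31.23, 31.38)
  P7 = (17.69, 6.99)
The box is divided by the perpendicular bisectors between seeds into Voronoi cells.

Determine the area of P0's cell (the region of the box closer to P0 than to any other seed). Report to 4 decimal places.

Area of P0's cell: 918.7671

1. box [0,51]×[0,71]: [(0, 0) (51, 0) (51, 71) (0, 71)]
2. ⊥bis P0·P1 via (24.9,38.135): [(0, 0) (18.4991, 0) (30.4163, 71) (0, 71)]  |A|=1736.4981
3. ⊥bis P0·P2 via (25.92,43.605): [(0, 0) (18.4991, 0) (25.8811, 43.9801) (23.0776, 71) (0, 71)]  |A|=1637.3525
4. ⊥bis P0·P3 via (24.63,27.545): [(0, 0) (4.9681, 0) (22.659, 24.7838) (25.8811, 43.9801) (23.0776, 71) (0, 71)]  |A|=1469.6779
5. ⊥bis P0·P4 via (21.36,33.72): [(0, 0) (4.9681, 0) (5.9079, 1.3165) (25.6792, 42.7776) (25.8811, 43.9801) (23.0776, 71) (0, 71)]  |A|=1354.408
6. ⊥bis P0·P5 via (20.745,41.675): [(0, 0) (4.9681, 0) (5.9079, 1.3165) (20.8745, 32.7018) (20.3219, 71) (0, 71)]  |A|=1216.3182
7. ⊥bis P0·P6 via (18.19,36.415): [(0, 0) (4.1295, 0) (20.7261, 42.9832) (20.3219, 71) (0, 71)]  |A|=1109.2031
8. ⊥bis P0·P7 via (11.42,24.22): [(0, 20.0643) (13.8182, 25.0927) (20.7261, 42.9832) (20.3219, 71) (0, 71)]  |A|=918.7671
9. canonical 5-gon: [(0, 20.0643) (13.8182, 25.0927) (20.7261, 42.9832) (20.3219, 71) (0, 71)]
10. shoelace: 918.7671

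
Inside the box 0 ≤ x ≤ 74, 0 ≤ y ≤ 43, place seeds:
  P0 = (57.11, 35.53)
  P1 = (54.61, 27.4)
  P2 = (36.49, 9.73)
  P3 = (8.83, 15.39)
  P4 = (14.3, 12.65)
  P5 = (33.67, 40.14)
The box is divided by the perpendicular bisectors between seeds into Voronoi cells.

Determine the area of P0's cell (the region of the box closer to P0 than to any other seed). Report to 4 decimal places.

1. box [0,74]×[0,43]: [(0, 0) (74, 0) (74, 43) (0, 43)]
2. ⊥bis P0·P1 via (55.86,31.465): [(74, 25.8869) (74, 43) (18.3482, 43)]  |A|=476.1877
3. ⊥bis P0·P2 via (46.8,22.63): [(23.1668, 41.5183) (74, 25.8869) (74, 43) (21.3128, 43)]  |A|=473.9914
4. ⊥bis P0·P3 via (32.97,25.46): [(26.7281, 40.4231) (74, 25.8869) (74, 43) (25.6532, 43)]  |A|=466.7758
5. ⊥bis P0·P4 via (35.705,24.09): [(25.8478, 42.5335) (27.0244, 40.332) (74, 25.8869) (74, 43) (25.6532, 43)]  |A|=466.5033
6. ⊥bis P0·P5 via (45.39,37.835): [(44.8057, 34.8642) (74, 25.8869) (74, 43) (46.4058, 43)]  |A|=362.0524
7. canonical 4-gon: [(44.8057, 34.8642) (74, 25.8869) (74, 43) (46.4058, 43)]
8. shoelace: 362.0524

Area of P0's cell: 362.0524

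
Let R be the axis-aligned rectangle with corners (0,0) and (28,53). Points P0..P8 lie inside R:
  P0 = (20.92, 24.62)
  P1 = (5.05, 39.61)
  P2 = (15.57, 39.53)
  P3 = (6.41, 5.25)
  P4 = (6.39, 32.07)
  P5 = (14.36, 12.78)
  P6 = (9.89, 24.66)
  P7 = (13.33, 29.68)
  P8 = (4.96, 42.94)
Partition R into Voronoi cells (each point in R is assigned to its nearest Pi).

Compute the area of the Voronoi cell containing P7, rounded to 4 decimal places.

1. box [0,28]×[0,53]: [(0, 0) (28, 0) (28, 53) (0, 53)]
2. ⊥bis P7·P0 via (17.125,27.15): [(0, 1.4625) (28, 43.4625) (28, 53) (0, 53)]  |A|=855.05
3. ⊥bis P7·P1 via (9.19,34.645): [(0, 26.982) (0, 1.4625) (28, 43.4625) (28, 50.3295)]  |A|=453.4111
4. ⊥bis P7·P2 via (14.45,34.605): [(10.2795, 35.5534) (0, 26.982) (0, 1.4625) (21.0885, 33.0953)]  |A|=328.0435
5. ⊥bis P7·P3 via (9.87,17.465): [(10.2795, 35.5534) (0, 26.982) (0, 20.2608) (10.5415, 17.2748) (21.0885, 33.0953)]  |A|=228.9623
6. ⊥bis P7·P4 via (9.86,30.875): [(11.3846, 35.3021) (5.6532, 18.6594) (10.5415, 17.2748) (21.0885, 33.0953)]  |A|=133.0436
7. ⊥bis P7·P5 via (13.845,21.23): [(11.3846, 35.3021) (6.3818, 20.7751) (13.1501, 21.1876) (21.0885, 33.0953)]  |A|=114.6644
8. ⊥bis P7·P6 via (11.61,27.17): [(11.3846, 35.3021) (9.1618, 28.8476) (15.4047, 24.5696) (21.0885, 33.0953)]  |A|=72.5399
9. ⊥bis P7·P8 via (9.145,36.31): [(11.3846, 35.3021) (9.1618, 28.8476) (15.4047, 24.5696) (21.0885, 33.0953)]  |A|=72.5399
10. canonical 4-gon: [(11.3846, 35.3021) (9.1618, 28.8476) (15.4047, 24.5696) (21.0885, 33.0953)]
11. shoelace: 72.5399

Area of P7's cell: 72.5399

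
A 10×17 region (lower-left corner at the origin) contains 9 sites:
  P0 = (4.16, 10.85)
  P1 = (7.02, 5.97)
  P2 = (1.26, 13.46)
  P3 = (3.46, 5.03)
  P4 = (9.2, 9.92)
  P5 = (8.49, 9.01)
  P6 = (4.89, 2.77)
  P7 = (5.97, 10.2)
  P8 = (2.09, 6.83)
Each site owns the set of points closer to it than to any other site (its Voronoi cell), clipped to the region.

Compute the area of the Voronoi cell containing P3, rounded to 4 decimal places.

1. box [0,10]×[0,17]: [(0, 0) (10, 0) (10, 17) (0, 17)]
2. ⊥bis P3·P0 via (3.81,7.94): [(0, 8.3982) (0, 0) (10, 0) (10, 7.1955)]  |A|=77.9687
3. ⊥bis P3·P1 via (5.24,5.5): [(4.6215, 7.8424) (0, 8.3982) (0, 0) (6.6922, 0)]  |A|=45.6479
4. ⊥bis P3·P2 via (2.36,9.245): [(4.6215, 7.8424) (0, 8.3982) (0, 0) (6.6922, 0)]  |A|=45.6479
5. ⊥bis P3·P4 via (6.33,7.475): [(4.6215, 7.8424) (0, 8.3982) (0, 0) (6.6922, 0)]  |A|=45.6479
6. ⊥bis P3·P5 via (5.975,7.02): [(4.6215, 7.8424) (0, 8.3982) (0, 0) (6.6922, 0)]  |A|=45.6479
7. ⊥bis P3·P6 via (4.175,3.9): [(5.4495, 4.7065) (4.6215, 7.8424) (0, 8.3982) (0, 1.2583)]  |A|=26.471
8. ⊥bis P3·P7 via (4.715,7.615): [(5.4495, 4.7065) (4.6766, 7.6336) (4.1232, 7.9023) (0, 8.3982) (0, 1.2583)]  |A|=26.4206
9. ⊥bis P3·P8 via (2.775,5.93): [(5.4495, 4.7065) (4.733, 7.4202) (0, 3.8179) (0, 1.2583)]  |A|=14.6871
10. canonical 4-gon: [(5.4495, 4.7065) (4.733, 7.4202) (0, 3.8179) (0, 1.2583)]
11. shoelace: 14.6871

Area of P3's cell: 14.6871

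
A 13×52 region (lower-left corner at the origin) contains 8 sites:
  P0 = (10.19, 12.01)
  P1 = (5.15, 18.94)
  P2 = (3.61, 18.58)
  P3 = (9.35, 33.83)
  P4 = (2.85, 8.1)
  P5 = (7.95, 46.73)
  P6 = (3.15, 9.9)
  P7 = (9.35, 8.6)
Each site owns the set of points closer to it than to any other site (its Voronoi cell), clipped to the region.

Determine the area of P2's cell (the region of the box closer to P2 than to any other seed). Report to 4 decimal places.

Area of P2's cell: 52.9859

1. box [0,13]×[0,52]: [(0, 0) (13, 0) (13, 52) (0, 52)]
2. ⊥bis P2·P0 via (6.9,15.295): [(0, 8.3845) (13, 21.4043) (13, 52) (0, 52)]  |A|=482.3729
3. ⊥bis P2·P1 via (4.38,18.76): [(0, 37.4967) (0, 8.3845) (5.5144, 13.9073)]  |A|=80.2681
4. ⊥bis P2·P3 via (6.48,26.205): [(2.2691, 27.79) (0, 28.644) (0, 8.3845) (5.5144, 13.9073)]  |A|=70.2243
5. ⊥bis P2·P4 via (3.23,13.34): [(2.2691, 27.79) (0, 28.644) (0, 13.5742) (4.832, 13.2238) (5.5144, 13.9073)]  |A|=57.686
6. ⊥bis P2·P5 via (5.78,32.655): [(2.2691, 27.79) (0, 28.644) (0, 13.5742) (4.832, 13.2238) (5.5144, 13.9073)]  |A|=57.686
7. ⊥bis P2·P6 via (3.38,14.24): [(5.4624, 14.1296) (2.2691, 27.79) (0, 28.644) (0, 14.4191)]  |A|=52.9859
8. ⊥bis P2·P7 via (6.48,13.59): [(5.4624, 14.1296) (2.2691, 27.79) (0, 28.644) (0, 14.4191)]  |A|=52.9859
9. canonical 4-gon: [(5.4624, 14.1296) (2.2691, 27.79) (0, 28.644) (0, 14.4191)]
10. shoelace: 52.9859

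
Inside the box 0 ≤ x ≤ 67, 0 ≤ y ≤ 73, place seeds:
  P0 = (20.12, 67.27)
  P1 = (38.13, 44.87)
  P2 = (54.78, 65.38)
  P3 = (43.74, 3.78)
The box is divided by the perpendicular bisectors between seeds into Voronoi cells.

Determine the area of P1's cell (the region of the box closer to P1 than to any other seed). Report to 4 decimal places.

Area of P1's cell: 1715.4050

1. box [0,67]×[0,73]: [(0, 0) (67, 0) (67, 73) (0, 73)]
2. ⊥bis P1·P0 via (29.125,56.07): [(0, 32.653) (0, 0) (67, 0) (67, 73) (50.1817, 73)]  |A|=3878.658
3. ⊥bis P1·P2 via (46.455,55.125): [(37.2469, 62.6001) (0, 32.653) (0, 0) (67, 0) (67, 38.4466)]  |A|=3277.1685
4. ⊥bis P1·P3 via (40.935,24.325): [(37.2469, 62.6001) (0, 32.653) (0, 18.7362) (67, 27.8836) (67, 38.4466)]  |A|=1715.405
5. canonical 5-gon: [(37.2469, 62.6001) (0, 32.653) (0, 18.7362) (67, 27.8836) (67, 38.4466)]
6. shoelace: 1715.405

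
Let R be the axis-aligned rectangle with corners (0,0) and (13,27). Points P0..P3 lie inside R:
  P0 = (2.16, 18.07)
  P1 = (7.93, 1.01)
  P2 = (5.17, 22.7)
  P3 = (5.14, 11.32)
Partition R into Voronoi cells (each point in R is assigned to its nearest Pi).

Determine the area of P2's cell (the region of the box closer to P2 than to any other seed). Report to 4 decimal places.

1. box [0,13]×[0,27]: [(0, 0) (13, 0) (13, 27) (0, 27)]
2. ⊥bis P2·P0 via (3.665,20.385): [(0, 22.7676) (13, 14.3162) (13, 27) (0, 27)]  |A|=109.9547
3. ⊥bis P2·P1 via (6.55,11.855): [(0, 22.7676) (13, 14.3162) (13, 27) (0, 27)]  |A|=109.9547
4. ⊥bis P2·P3 via (5.155,17.01): [(0, 22.7676) (8.8715, 17.0002) (13, 16.9893) (13, 27) (0, 27)]  |A|=104.4369
5. canonical 5-gon: [(0, 22.7676) (8.8715, 17.0002) (13, 16.9893) (13, 27) (0, 27)]
6. shoelace: 104.4369

Area of P2's cell: 104.4369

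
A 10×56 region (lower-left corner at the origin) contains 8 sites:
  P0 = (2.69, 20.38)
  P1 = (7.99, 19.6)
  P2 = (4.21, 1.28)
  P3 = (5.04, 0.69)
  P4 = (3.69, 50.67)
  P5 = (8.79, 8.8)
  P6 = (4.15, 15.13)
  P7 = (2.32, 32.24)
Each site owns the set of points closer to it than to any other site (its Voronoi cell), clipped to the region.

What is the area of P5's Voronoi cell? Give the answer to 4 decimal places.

Area of P5's cell: 49.8998

1. box [0,10]×[0,56]: [(0, 0) (10, 0) (10, 56) (0, 56)]
2. ⊥bis P5·P0 via (5.74,14.59): [(0, 11.5663) (0, 0) (10, 0) (10, 16.834)]  |A|=142.0019
3. ⊥bis P5·P1 via (8.39,14.2): [(4.4449, 13.9078) (0, 11.5663) (0, 0) (10, 0) (10, 14.3193)]  |A|=135.0169
4. ⊥bis P5·P2 via (6.5,5.04): [(4.4449, 13.9078) (0, 11.5663) (0, 8.9988) (10, 2.9084) (10, 14.3193)]  |A|=75.4813
5. ⊥bis P5·P3 via (6.915,4.745): [(4.4449, 13.9078) (0, 11.5663) (0, 8.9988) (7.2031, 4.6118) (10, 3.3185) (10, 14.3193)]  |A|=74.9077
6. ⊥bis P5·P4 via (6.24,29.735): [(4.4449, 13.9078) (0, 11.5663) (0, 8.9988) (7.2031, 4.6118) (10, 3.3185) (10, 14.3193)]  |A|=74.9077
7. ⊥bis P5·P6 via (6.47,11.965): [(9.646, 14.293) (1.3236, 8.1926) (7.2031, 4.6118) (10, 3.3185) (10, 14.3193)]  |A|=49.8998
8. ⊥bis P5·P7 via (5.555,20.52): [(9.646, 14.293) (1.3236, 8.1926) (7.2031, 4.6118) (10, 3.3185) (10, 14.3193)]  |A|=49.8998
9. canonical 5-gon: [(9.646, 14.293) (1.3236, 8.1926) (7.2031, 4.6118) (10, 3.3185) (10, 14.3193)]
10. shoelace: 49.8998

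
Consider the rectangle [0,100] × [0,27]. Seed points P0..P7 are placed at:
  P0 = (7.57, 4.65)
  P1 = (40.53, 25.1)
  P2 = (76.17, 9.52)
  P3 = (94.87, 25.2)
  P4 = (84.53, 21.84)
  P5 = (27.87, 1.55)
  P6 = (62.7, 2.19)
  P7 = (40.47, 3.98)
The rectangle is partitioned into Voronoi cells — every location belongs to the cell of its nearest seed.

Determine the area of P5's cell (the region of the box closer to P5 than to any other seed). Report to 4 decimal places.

1. box [0,100]×[0,27]: [(0, 0) (100, 0) (100, 27) (0, 27)]
2. ⊥bis P5·P0 via (17.72,3.1): [(17.2466, 0) (100, 0) (100, 27) (21.3698, 27)]  |A|=2178.6792
3. ⊥bis P5·P1 via (34.2,13.325): [(20.4133, 20.7365) (17.2466, 0) (58.987, 0)]  |A|=432.7746
4. ⊥bis P5·P2 via (52.02,5.535): [(52.3441, 3.5711) (20.4133, 20.7365) (17.2466, 0) (52.9333, 0)]  |A|=421.9654
5. ⊥bis P5·P3 via (61.37,13.375): [(52.3441, 3.5711) (20.4133, 20.7365) (17.2466, 0) (52.9333, 0)]  |A|=421.9654
6. ⊥bis P5·P4 via (56.2,11.695): [(52.3441, 3.5711) (20.4133, 20.7365) (17.2466, 0) (52.9333, 0)]  |A|=421.9654
7. ⊥bis P5·P6 via (45.285,1.87): [(45.183, 7.4208) (20.4133, 20.7365) (17.2466, 0) (45.3194, 0)]  |A|=382.0624
8. ⊥bis P5·P7 via (34.17,2.765): [(31.8944, 14.5644) (20.4133, 20.7365) (17.2466, 0) (34.7032, 0)]  |A|=255.9347
9. canonical 4-gon: [(31.8944, 14.5644) (20.4133, 20.7365) (17.2466, 0) (34.7032, 0)]
10. shoelace: 255.9347

Area of P5's cell: 255.9347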